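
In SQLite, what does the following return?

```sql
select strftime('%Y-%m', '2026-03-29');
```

`%Y-%m` extracts the year-month: 2026-03.

2026-03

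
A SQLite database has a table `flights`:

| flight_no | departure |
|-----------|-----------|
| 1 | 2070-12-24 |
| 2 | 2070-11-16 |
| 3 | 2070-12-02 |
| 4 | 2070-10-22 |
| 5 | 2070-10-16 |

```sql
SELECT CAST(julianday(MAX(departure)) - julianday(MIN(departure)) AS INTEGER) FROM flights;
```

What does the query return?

MIN = 2070-10-16, MAX = 2070-12-24.
15 days remain in October 2070 after the 16th (31 − 16).
November 2070: 30 days.
Then 24 days into December 2070.
Total: 15 + 30 + 24 = 69.

69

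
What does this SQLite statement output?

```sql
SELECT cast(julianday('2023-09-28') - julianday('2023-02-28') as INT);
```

212

0 days remain in February 2023 after the 28th (28 − 28).
Full months from March 2023 through August 2023 contribute their day counts.
Then 28 days into September 2023.
Total: 0 + 31 + 30 + 31 + 30 + 31 + 31 + 28 = 212.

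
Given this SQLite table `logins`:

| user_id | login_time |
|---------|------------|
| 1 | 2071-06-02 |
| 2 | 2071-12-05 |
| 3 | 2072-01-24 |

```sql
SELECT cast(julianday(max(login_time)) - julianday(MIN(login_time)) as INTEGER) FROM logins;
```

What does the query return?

236

MIN = 2071-06-02, MAX = 2072-01-24.
28 days remain in June 2071 after the 2nd (30 − 2).
Full months from July 2071 through December 2071 contribute their day counts.
Then 24 days into January 2072.
Total: 28 + 31 + 31 + 30 + 31 + 30 + 31 + 24 = 236.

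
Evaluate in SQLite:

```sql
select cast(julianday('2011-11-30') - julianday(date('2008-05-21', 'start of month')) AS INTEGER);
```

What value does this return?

1308

`start of month` rewinds 2008-05-21 to 2008-05-01.
30 days remain in May 2008 after the 1st (31 − 1).
Full months from June 2008 through October 2011 contribute their day counts.
Then 30 days into November 2011.
Total: 30 + 30 + 31 + 31 + 30 + 31 + 30 + 31 + 31 + 28 + 31 + 30 + 31 + 30 + 31 + 31 + 30 + 31 + 30 + 31 + 31 + 28 + 31 + 30 + 31 + 30 + 31 + 31 + 30 + 31 + 30 + 31 + 31 + 28 + 31 + 30 + 31 + 30 + 31 + 31 + 30 + 31 + 30 = 1308.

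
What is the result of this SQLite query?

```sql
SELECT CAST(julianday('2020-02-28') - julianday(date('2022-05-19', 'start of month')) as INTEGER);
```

`start of month` rewinds 2022-05-19 to 2022-05-01.
1 day remains in February 2020 after the 28th (29 − 28).
Full months from March 2020 through April 2022 contribute their day counts.
Then 1 day into May 2022.
Total: 1 + 31 + 30 + 31 + 30 + 31 + 31 + 30 + 31 + 30 + 31 + 31 + 28 + 31 + 30 + 31 + 30 + 31 + 31 + 30 + 31 + 30 + 31 + 31 + 28 + 31 + 30 + 1 = 793.
The subtraction is earlier − later, so the result is −793 → -793.

-793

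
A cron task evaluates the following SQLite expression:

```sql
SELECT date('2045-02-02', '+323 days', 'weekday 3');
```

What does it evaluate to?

2045-12-27

Applying '+323 days' to 2045-02-02: counting 323 days forward gives 2045-12-22.
`weekday 3` advances to the next Wednesday; 2045-12-22 is a Friday, so it moves forward to 2045-12-27.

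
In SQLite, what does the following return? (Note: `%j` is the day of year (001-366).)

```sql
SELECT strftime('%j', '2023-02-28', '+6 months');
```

240

First apply '+6 months': 2023-02-28 → 2023-08-28.
Day-of-year for 2023-08-28: days since 2023-01-01 inclusive = 240, zero-padded to 240.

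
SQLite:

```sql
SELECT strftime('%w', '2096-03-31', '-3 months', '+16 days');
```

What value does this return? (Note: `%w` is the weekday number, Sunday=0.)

First apply '-3 months', '+16 days': 2096-03-31 → 2096-01-16.
2096-01-16 is a Monday; with Sunday=0 that is 1.

1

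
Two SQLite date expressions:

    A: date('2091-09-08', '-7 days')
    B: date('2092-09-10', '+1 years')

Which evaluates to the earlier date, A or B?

A

A = 2091-09-01.
B = 2093-09-10.
A is earlier.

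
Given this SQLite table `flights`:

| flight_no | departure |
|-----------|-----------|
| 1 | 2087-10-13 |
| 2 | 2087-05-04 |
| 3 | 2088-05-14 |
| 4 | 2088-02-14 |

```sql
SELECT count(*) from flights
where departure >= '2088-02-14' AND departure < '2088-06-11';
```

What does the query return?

2

Rows in [2088-02-14, 2088-06-11): 2088-05-14, 2088-02-14 → 2 rows.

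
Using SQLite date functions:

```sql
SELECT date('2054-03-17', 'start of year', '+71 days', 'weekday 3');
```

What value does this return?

2054-03-18

`start of year` rewinds 2054-03-17 to 2054-01-01.
Applying '+71 days' to 2054-01-01: counting 71 days forward gives 2054-03-13.
`weekday 3` advances to the next Wednesday; 2054-03-13 is a Friday, so it moves forward to 2054-03-18.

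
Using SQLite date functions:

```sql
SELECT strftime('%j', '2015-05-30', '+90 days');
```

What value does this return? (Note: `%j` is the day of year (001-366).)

240

First apply '+90 days': 2015-05-30 → 2015-08-28.
Day-of-year for 2015-08-28: days since 2015-01-01 inclusive = 240, zero-padded to 240.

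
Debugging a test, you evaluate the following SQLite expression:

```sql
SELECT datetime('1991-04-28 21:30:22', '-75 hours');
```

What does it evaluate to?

-75 hours from 1991-04-28 21:30:22 is 1991-04-25 18:30:22 (crosses midnight).

1991-04-25 18:30:22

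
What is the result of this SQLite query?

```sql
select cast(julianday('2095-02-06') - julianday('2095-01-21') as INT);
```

10 days remain in January 2095 after the 21st (31 − 21).
Then 6 days into February 2095.
Total: 10 + 6 = 16.

16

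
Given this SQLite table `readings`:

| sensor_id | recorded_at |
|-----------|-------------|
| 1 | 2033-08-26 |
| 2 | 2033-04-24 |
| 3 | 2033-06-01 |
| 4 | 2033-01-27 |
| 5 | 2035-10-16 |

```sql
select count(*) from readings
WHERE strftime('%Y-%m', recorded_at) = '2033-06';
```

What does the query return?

1

Rows with year-month 2033-06: 2033-06-01 → 1.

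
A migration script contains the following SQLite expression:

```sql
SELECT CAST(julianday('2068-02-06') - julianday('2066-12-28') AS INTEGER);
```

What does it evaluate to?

3 days remain in December 2066 after the 28th (31 − 28).
Full months from January 2067 through January 2068 contribute their day counts.
Then 6 days into February 2068.
Total: 3 + 31 + 28 + 31 + 30 + 31 + 30 + 31 + 31 + 30 + 31 + 30 + 31 + 31 + 6 = 405.

405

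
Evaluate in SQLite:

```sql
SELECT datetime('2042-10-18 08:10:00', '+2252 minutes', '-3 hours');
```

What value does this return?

2252 minutes = 37h 32m; +2252 minutes from 2042-10-18 08:10:00 is 2042-10-19 21:42:00 (crosses midnight).
-3 hours from 2042-10-19 21:42:00 is 2042-10-19 18:42:00.

2042-10-19 18:42:00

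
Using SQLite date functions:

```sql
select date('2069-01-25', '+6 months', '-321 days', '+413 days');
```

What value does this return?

Adding +6 months to 2069-01-25 gives 2069-07-25.
Applying '-321 days' to 2069-07-25: counting 321 days back gives 2068-09-07.
Applying '+413 days' to 2068-09-07: counting 413 days forward gives 2069-10-25.

2069-10-25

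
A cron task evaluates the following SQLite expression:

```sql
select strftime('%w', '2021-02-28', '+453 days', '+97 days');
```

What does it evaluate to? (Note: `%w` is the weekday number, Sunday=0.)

First apply '+453 days', '+97 days': 2021-02-28 → 2022-09-01.
2022-09-01 is a Thursday; with Sunday=0 that is 4.

4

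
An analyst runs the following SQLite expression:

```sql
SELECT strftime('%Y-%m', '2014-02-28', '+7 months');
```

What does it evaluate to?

2014-09

First apply '+7 months': 2014-02-28 → 2014-09-28.
`%Y-%m` extracts the year-month: 2014-09.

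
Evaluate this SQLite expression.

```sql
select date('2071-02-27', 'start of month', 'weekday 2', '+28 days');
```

2071-03-03

`start of month` rewinds 2071-02-27 to 2071-02-01.
`weekday 2` advances to the next Tuesday; 2071-02-01 is a Sunday, so it moves forward to 2071-02-03.
February 2071 has 28 days; 25 remain after the 3rd, so 26 days reach 2071-03-01.
Advancing 2 more days within March lands on 2071-03-03.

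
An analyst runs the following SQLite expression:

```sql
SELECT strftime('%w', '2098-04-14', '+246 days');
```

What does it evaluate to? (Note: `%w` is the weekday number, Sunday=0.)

First apply '+246 days': 2098-04-14 → 2098-12-16.
2098-12-16 is a Tuesday; with Sunday=0 that is 2.

2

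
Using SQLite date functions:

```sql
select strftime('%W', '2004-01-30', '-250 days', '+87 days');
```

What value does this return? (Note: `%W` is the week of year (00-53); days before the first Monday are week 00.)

First apply '-250 days', '+87 days': 2004-01-30 → 2003-08-20.
2003-08-20 is a Wednesday. SQLite's %W counts Mondays since the year started; the result is 33.

33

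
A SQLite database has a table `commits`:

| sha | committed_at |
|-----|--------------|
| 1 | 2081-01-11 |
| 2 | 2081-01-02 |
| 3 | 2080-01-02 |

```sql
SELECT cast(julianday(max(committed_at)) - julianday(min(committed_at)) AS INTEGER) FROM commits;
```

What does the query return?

MIN = 2080-01-02, MAX = 2081-01-11.
29 days remain in January 2080 after the 2nd (31 − 2).
Full months from February 2080 through December 2080 contribute their day counts.
Then 11 days into January 2081.
Total: 29 + 29 + 31 + 30 + 31 + 30 + 31 + 31 + 30 + 31 + 30 + 31 + 11 = 375.

375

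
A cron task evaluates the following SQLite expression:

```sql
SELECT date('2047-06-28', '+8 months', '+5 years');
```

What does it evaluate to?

Adding +8 months to 2047-06-28 gives 2048-02-28.
Adding +5 years to 2048-02-28 gives 2053-02-28.

2053-02-28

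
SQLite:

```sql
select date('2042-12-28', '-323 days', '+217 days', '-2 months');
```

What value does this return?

Applying '-323 days' to 2042-12-28: counting 323 days back gives 2042-02-08.
Applying '+217 days' to 2042-02-08: counting 217 days forward gives 2042-09-13.
Adding -2 months to 2042-09-13 gives 2042-07-13.

2042-07-13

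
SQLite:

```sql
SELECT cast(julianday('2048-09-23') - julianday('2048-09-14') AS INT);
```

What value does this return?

9

Both dates are in September 2048: 23 − 14 = 9.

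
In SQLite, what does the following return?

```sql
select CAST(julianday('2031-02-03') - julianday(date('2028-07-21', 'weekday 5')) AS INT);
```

927

`weekday 5` advances to the next Friday; 2028-07-21 is already a Friday, so it stays at 2028-07-21.
10 days remain in July 2028 after the 21st (31 − 21).
Full months from August 2028 through January 2031 contribute their day counts.
Then 3 days into February 2031.
Total: 10 + 31 + 30 + 31 + 30 + 31 + 31 + 28 + 31 + 30 + 31 + 30 + 31 + 31 + 30 + 31 + 30 + 31 + 31 + 28 + 31 + 30 + 31 + 30 + 31 + 31 + 30 + 31 + 30 + 31 + 31 + 3 = 927.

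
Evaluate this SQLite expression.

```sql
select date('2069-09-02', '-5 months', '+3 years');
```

2072-04-02

Adding -5 months to 2069-09-02 gives 2069-04-02.
Adding +3 years to 2069-04-02 gives 2072-04-02.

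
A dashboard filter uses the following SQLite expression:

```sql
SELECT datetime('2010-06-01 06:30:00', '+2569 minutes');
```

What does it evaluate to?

2010-06-03 01:19:00

2569 minutes = 42h 49m; +2569 minutes from 2010-06-01 06:30:00 is 2010-06-03 01:19:00 (crosses midnight).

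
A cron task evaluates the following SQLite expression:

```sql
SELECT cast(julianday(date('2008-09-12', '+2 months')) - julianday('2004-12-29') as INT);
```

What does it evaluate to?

Adding +2 months to 2008-09-12 gives 2008-11-12.
2 days remain in December 2004 after the 29th (31 − 29).
Full months from January 2005 through October 2008 contribute their day counts.
Then 12 days into November 2008.
Total: 2 + 31 + 28 + 31 + 30 + 31 + 30 + 31 + 31 + 30 + 31 + 30 + 31 + 31 + 28 + 31 + 30 + 31 + 30 + 31 + 31 + 30 + 31 + 30 + 31 + 31 + 28 + 31 + 30 + 31 + 30 + 31 + 31 + 30 + 31 + 30 + 31 + 31 + 29 + 31 + 30 + 31 + 30 + 31 + 31 + 30 + 31 + 12 = 1414.

1414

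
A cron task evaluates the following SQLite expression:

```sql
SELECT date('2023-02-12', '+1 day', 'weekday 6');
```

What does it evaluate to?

Advancing 1 more day within February lands on 2023-02-13.
`weekday 6` advances to the next Saturday; 2023-02-13 is a Monday, so it moves forward to 2023-02-18.

2023-02-18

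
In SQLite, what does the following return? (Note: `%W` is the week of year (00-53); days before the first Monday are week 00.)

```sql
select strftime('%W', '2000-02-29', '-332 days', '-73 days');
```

First apply '-332 days', '-73 days': 2000-02-29 → 1999-01-20.
1999-01-20 is a Wednesday. SQLite's %W counts Mondays since the year started; the result is 03.

03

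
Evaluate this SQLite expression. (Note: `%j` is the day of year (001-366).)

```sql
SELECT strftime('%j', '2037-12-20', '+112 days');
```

101

First apply '+112 days': 2037-12-20 → 2038-04-11.
Day-of-year for 2038-04-11: days since 2038-01-01 inclusive = 101, zero-padded to 101.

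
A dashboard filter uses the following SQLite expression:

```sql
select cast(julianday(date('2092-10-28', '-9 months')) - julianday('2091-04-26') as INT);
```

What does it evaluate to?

277

Adding -9 months to 2092-10-28 gives 2092-01-28.
4 days remain in April 2091 after the 26th (30 − 26).
Full months from May 2091 through December 2091 contribute their day counts.
Then 28 days into January 2092.
Total: 4 + 31 + 30 + 31 + 31 + 30 + 31 + 30 + 31 + 28 = 277.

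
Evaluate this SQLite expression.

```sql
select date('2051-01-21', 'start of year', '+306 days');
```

`start of year` rewinds 2051-01-21 to 2051-01-01.
Applying '+306 days' to 2051-01-01: counting 306 days forward gives 2051-11-03.

2051-11-03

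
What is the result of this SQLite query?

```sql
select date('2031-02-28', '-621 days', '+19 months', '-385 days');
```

2029-12-28

Applying '-621 days' to 2031-02-28: counting 621 days back gives 2029-06-17.
Adding +19 months to 2029-06-17 gives 2031-01-17.
Applying '-385 days' to 2031-01-17: counting 385 days back gives 2029-12-28.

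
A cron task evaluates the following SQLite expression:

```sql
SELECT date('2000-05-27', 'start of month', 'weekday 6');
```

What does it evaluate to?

2000-05-06

`start of month` rewinds 2000-05-27 to 2000-05-01.
`weekday 6` advances to the next Saturday; 2000-05-01 is a Monday, so it moves forward to 2000-05-06.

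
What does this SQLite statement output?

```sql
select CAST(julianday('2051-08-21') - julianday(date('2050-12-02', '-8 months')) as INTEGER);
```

Adding -8 months to 2050-12-02 gives 2050-04-02.
28 days remain in April 2050 after the 2nd (30 − 2).
Full months from May 2050 through July 2051 contribute their day counts.
Then 21 days into August 2051.
Total: 28 + 31 + 30 + 31 + 31 + 30 + 31 + 30 + 31 + 31 + 28 + 31 + 30 + 31 + 30 + 31 + 21 = 506.

506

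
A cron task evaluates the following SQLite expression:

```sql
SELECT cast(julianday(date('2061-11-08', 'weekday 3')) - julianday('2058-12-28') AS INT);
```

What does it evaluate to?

1047

`weekday 3` advances to the next Wednesday; 2061-11-08 is a Tuesday, so it moves forward to 2061-11-09.
3 days remain in December 2058 after the 28th (31 − 28).
Full months from January 2059 through October 2061 contribute their day counts.
Then 9 days into November 2061.
Total: 3 + 31 + 28 + 31 + 30 + 31 + 30 + 31 + 31 + 30 + 31 + 30 + 31 + 31 + 29 + 31 + 30 + 31 + 30 + 31 + 31 + 30 + 31 + 30 + 31 + 31 + 28 + 31 + 30 + 31 + 30 + 31 + 31 + 30 + 31 + 9 = 1047.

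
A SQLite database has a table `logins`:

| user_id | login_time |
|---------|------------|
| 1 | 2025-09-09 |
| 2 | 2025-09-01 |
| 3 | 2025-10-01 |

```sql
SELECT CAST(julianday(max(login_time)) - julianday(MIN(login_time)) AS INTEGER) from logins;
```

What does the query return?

30

MIN = 2025-09-01, MAX = 2025-10-01.
29 days remain in September 2025 after the 1st (30 − 1).
Then 1 day into October 2025.
Total: 29 + 1 = 30.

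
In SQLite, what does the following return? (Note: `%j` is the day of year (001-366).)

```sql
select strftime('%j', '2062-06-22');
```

Day-of-year for 2062-06-22: days since 2062-01-01 inclusive = 173, zero-padded to 173.

173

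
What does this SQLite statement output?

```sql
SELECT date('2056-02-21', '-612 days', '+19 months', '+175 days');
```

2056-07-12

Applying '-612 days' to 2056-02-21: counting 612 days back gives 2054-06-19.
Adding +19 months to 2054-06-19 gives 2056-01-19.
Applying '+175 days' to 2056-01-19: counting 175 days forward gives 2056-07-12.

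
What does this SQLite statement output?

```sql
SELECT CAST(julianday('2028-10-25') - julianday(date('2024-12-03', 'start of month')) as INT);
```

1424

`start of month` rewinds 2024-12-03 to 2024-12-01.
30 days remain in December 2024 after the 1st (31 − 1).
Full months from January 2025 through September 2028 contribute their day counts.
Then 25 days into October 2028.
Total: 30 + 31 + 28 + 31 + 30 + 31 + 30 + 31 + 31 + 30 + 31 + 30 + 31 + 31 + 28 + 31 + 30 + 31 + 30 + 31 + 31 + 30 + 31 + 30 + 31 + 31 + 28 + 31 + 30 + 31 + 30 + 31 + 31 + 30 + 31 + 30 + 31 + 31 + 29 + 31 + 30 + 31 + 30 + 31 + 31 + 30 + 25 = 1424.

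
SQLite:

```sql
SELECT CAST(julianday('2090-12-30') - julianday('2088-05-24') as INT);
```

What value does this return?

950

7 days remain in May 2088 after the 24th (31 − 24).
Full months from June 2088 through November 2090 contribute their day counts.
Then 30 days into December 2090.
Total: 7 + 30 + 31 + 31 + 30 + 31 + 30 + 31 + 31 + 28 + 31 + 30 + 31 + 30 + 31 + 31 + 30 + 31 + 30 + 31 + 31 + 28 + 31 + 30 + 31 + 30 + 31 + 31 + 30 + 31 + 30 + 30 = 950.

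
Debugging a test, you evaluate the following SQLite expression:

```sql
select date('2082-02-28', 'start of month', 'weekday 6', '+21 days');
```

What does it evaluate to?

2082-02-28

`start of month` rewinds 2082-02-28 to 2082-02-01.
`weekday 6` advances to the next Saturday; 2082-02-01 is a Sunday, so it moves forward to 2082-02-07.
Advancing 21 more days within February lands on 2082-02-28.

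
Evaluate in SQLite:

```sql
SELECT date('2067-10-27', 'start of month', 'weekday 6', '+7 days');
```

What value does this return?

2067-10-08

`start of month` rewinds 2067-10-27 to 2067-10-01.
`weekday 6` advances to the next Saturday; 2067-10-01 is already a Saturday, so it stays at 2067-10-01.
Advancing 7 more days within October lands on 2067-10-08.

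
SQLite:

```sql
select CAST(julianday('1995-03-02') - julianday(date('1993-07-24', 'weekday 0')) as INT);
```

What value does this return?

`weekday 0` advances to the next Sunday; 1993-07-24 is a Saturday, so it moves forward to 1993-07-25.
6 days remain in July 1993 after the 25th (31 − 25).
Full months from August 1993 through February 1995 contribute their day counts.
Then 2 days into March 1995.
Total: 6 + 31 + 30 + 31 + 30 + 31 + 31 + 28 + 31 + 30 + 31 + 30 + 31 + 31 + 30 + 31 + 30 + 31 + 31 + 28 + 2 = 585.

585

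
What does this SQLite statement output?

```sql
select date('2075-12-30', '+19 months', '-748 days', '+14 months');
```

2076-09-13

Adding +19 months to 2075-12-30 gives 2077-07-30.
Applying '-748 days' to 2077-07-30: counting 748 days back gives 2075-07-13.
Adding +14 months to 2075-07-13 gives 2076-09-13.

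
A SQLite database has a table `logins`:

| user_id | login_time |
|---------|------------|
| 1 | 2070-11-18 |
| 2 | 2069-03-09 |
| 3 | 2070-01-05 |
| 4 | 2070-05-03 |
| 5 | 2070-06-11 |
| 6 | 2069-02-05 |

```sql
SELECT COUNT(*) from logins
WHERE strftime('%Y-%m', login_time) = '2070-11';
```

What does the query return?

Rows with year-month 2070-11: 2070-11-18 → 1.

1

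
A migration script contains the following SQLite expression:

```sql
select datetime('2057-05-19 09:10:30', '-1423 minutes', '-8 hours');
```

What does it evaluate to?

2057-05-18 01:27:30

1423 minutes = 23h 43m; -1423 minutes from 2057-05-19 09:10:30 is 2057-05-18 09:27:30 (crosses midnight).
-8 hours from 2057-05-18 09:27:30 is 2057-05-18 01:27:30.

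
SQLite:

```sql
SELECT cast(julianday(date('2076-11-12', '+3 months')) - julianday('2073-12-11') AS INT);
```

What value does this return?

1159

Adding +3 months to 2076-11-12 gives 2077-02-12.
20 days remain in December 2073 after the 11th (31 − 11).
Full months from January 2074 through January 2077 contribute their day counts.
Then 12 days into February 2077.
Total: 20 + 31 + 28 + 31 + 30 + 31 + 30 + 31 + 31 + 30 + 31 + 30 + 31 + 31 + 28 + 31 + 30 + 31 + 30 + 31 + 31 + 30 + 31 + 30 + 31 + 31 + 29 + 31 + 30 + 31 + 30 + 31 + 31 + 30 + 31 + 30 + 31 + 31 + 12 = 1159.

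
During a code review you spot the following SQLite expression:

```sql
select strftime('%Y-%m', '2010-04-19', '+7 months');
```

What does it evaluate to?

2010-11

First apply '+7 months': 2010-04-19 → 2010-11-19.
`%Y-%m` extracts the year-month: 2010-11.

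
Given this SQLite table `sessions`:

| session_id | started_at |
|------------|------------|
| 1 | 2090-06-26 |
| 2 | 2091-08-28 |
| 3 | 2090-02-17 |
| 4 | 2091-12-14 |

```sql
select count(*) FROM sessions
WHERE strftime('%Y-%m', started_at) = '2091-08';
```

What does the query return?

1

Rows with year-month 2091-08: 2091-08-28 → 1.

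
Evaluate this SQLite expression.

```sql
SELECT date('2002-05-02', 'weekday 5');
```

`weekday 5` advances to the next Friday; 2002-05-02 is a Thursday, so it moves forward to 2002-05-03.

2002-05-03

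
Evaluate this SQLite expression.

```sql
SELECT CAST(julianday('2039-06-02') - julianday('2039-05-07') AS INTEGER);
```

26

24 days remain in May 2039 after the 7th (31 − 7).
Then 2 days into June 2039.
Total: 24 + 2 = 26.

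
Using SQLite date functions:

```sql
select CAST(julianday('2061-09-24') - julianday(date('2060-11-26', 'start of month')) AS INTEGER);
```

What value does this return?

327

`start of month` rewinds 2060-11-26 to 2060-11-01.
29 days remain in November 2060 after the 1st (30 − 1).
Full months from December 2060 through August 2061 contribute their day counts.
Then 24 days into September 2061.
Total: 29 + 31 + 31 + 28 + 31 + 30 + 31 + 30 + 31 + 31 + 24 = 327.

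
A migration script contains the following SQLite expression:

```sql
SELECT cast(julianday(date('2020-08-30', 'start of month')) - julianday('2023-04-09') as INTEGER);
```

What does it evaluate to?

`start of month` rewinds 2020-08-30 to 2020-08-01.
30 days remain in August 2020 after the 1st (31 − 1).
Full months from September 2020 through March 2023 contribute their day counts.
Then 9 days into April 2023.
Total: 30 + 30 + 31 + 30 + 31 + 31 + 28 + 31 + 30 + 31 + 30 + 31 + 31 + 30 + 31 + 30 + 31 + 31 + 28 + 31 + 30 + 31 + 30 + 31 + 31 + 30 + 31 + 30 + 31 + 31 + 28 + 31 + 9 = 981.
The subtraction is earlier − later, so the result is −981 → -981.

-981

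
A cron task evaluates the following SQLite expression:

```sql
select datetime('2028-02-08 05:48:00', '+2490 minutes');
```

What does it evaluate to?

2028-02-09 23:18:00

2490 minutes = 41h 30m; +2490 minutes from 2028-02-08 05:48:00 is 2028-02-09 23:18:00 (crosses midnight).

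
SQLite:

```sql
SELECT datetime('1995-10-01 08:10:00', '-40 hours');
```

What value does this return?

1995-09-29 16:10:00

-40 hours from 1995-10-01 08:10:00 is 1995-09-29 16:10:00 (crosses midnight).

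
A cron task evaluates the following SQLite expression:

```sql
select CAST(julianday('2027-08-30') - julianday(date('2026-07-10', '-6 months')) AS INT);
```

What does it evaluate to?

Adding -6 months to 2026-07-10 gives 2026-01-10.
21 days remain in January 2026 after the 10th (31 − 10).
Full months from February 2026 through July 2027 contribute their day counts.
Then 30 days into August 2027.
Total: 21 + 28 + 31 + 30 + 31 + 30 + 31 + 31 + 30 + 31 + 30 + 31 + 31 + 28 + 31 + 30 + 31 + 30 + 31 + 30 = 597.

597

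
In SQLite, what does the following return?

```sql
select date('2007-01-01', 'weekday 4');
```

`weekday 4` advances to the next Thursday; 2007-01-01 is a Monday, so it moves forward to 2007-01-04.

2007-01-04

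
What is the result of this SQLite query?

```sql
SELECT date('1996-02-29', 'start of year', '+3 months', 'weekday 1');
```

`start of year` rewinds 1996-02-29 to 1996-01-01.
Adding +3 months to 1996-01-01 gives 1996-04-01.
`weekday 1` advances to the next Monday; 1996-04-01 is already a Monday, so it stays at 1996-04-01.

1996-04-01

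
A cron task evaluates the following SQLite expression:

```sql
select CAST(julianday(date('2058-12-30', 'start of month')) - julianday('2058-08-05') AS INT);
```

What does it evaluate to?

`start of month` rewinds 2058-12-30 to 2058-12-01.
26 days remain in August 2058 after the 5th (31 − 5).
September 2058: 30 days.
October 2058: 31 days.
November 2058: 30 days.
Then 1 day into December 2058.
Total: 26 + 30 + 31 + 30 + 1 = 118.

118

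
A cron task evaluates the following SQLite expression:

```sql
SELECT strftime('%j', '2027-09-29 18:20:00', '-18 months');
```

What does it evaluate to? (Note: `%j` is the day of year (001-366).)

First apply '-18 months': 2027-09-29 18:20:00 → 2026-03-29 18:20:00.
Day-of-year for 2026-03-29: days since 2026-01-01 inclusive = 88, zero-padded to 088.

088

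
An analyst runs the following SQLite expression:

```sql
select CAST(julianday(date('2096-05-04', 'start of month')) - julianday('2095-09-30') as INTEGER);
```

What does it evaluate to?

214

`start of month` rewinds 2096-05-04 to 2096-05-01.
0 days remain in September 2095 after the 30th (30 − 30).
Full months from October 2095 through April 2096 contribute their day counts.
Then 1 day into May 2096.
Total: 0 + 31 + 30 + 31 + 31 + 29 + 31 + 30 + 1 = 214.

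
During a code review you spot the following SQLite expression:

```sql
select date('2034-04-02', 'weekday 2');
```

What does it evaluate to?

`weekday 2` advances to the next Tuesday; 2034-04-02 is a Sunday, so it moves forward to 2034-04-04.

2034-04-04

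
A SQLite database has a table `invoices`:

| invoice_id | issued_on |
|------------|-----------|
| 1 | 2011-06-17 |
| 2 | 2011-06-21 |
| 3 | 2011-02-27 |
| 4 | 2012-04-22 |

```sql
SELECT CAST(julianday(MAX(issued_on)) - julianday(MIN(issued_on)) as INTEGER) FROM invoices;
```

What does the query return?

420

MIN = 2011-02-27, MAX = 2012-04-22.
1 day remains in February 2011 after the 27th (28 − 27).
Full months from March 2011 through March 2012 contribute their day counts.
Then 22 days into April 2012.
Total: 1 + 31 + 30 + 31 + 30 + 31 + 31 + 30 + 31 + 30 + 31 + 31 + 29 + 31 + 22 = 420.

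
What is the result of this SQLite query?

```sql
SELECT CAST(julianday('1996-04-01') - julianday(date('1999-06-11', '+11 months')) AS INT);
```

Adding +11 months to 1999-06-11 gives 2000-05-11.
29 days remain in April 1996 after the 1st (30 − 1).
Full months from May 1996 through April 2000 contribute their day counts.
Then 11 days into May 2000.
Total: 29 + 31 + 30 + 31 + 31 + 30 + 31 + 30 + 31 + 31 + 28 + 31 + 30 + 31 + 30 + 31 + 31 + 30 + 31 + 30 + 31 + 31 + 28 + 31 + 30 + 31 + 30 + 31 + 31 + 30 + 31 + 30 + 31 + 31 + 28 + 31 + 30 + 31 + 30 + 31 + 31 + 30 + 31 + 30 + 31 + 31 + 29 + 31 + 30 + 11 = 1501.
The subtraction is earlier − later, so the result is −1501 → -1501.

-1501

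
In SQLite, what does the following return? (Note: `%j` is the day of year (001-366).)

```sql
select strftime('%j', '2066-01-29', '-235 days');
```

159

First apply '-235 days': 2066-01-29 → 2065-06-08.
Day-of-year for 2065-06-08: days since 2065-01-01 inclusive = 159, zero-padded to 159.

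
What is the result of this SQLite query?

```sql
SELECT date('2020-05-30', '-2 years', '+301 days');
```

Adding -2 years to 2020-05-30 gives 2018-05-30.
Applying '+301 days' to 2018-05-30: counting 301 days forward gives 2019-03-27.

2019-03-27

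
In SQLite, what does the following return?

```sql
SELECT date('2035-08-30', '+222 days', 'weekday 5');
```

2036-04-11

Applying '+222 days' to 2035-08-30: counting 222 days forward gives 2036-04-08.
`weekday 5` advances to the next Friday; 2036-04-08 is a Tuesday, so it moves forward to 2036-04-11.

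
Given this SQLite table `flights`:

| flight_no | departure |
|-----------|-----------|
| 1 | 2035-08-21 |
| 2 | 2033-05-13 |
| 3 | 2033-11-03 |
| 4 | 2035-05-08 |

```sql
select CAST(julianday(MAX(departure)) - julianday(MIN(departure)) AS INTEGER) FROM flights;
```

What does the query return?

830

MIN = 2033-05-13, MAX = 2035-08-21.
18 days remain in May 2033 after the 13th (31 − 13).
Full months from June 2033 through July 2035 contribute their day counts.
Then 21 days into August 2035.
Total: 18 + 30 + 31 + 31 + 30 + 31 + 30 + 31 + 31 + 28 + 31 + 30 + 31 + 30 + 31 + 31 + 30 + 31 + 30 + 31 + 31 + 28 + 31 + 30 + 31 + 30 + 31 + 21 = 830.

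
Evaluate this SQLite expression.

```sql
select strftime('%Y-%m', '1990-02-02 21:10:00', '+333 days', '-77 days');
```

First apply '+333 days', '-77 days': 1990-02-02 21:10:00 → 1990-10-16 21:10:00.
`%Y-%m` extracts the year-month: 1990-10.

1990-10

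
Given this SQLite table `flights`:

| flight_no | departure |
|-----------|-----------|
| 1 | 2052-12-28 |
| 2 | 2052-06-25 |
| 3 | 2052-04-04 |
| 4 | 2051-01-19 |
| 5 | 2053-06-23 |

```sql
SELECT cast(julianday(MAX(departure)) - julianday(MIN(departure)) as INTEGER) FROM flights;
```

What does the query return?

MIN = 2051-01-19, MAX = 2053-06-23.
12 days remain in January 2051 after the 19th (31 − 19).
Full months from February 2051 through May 2053 contribute their day counts.
Then 23 days into June 2053.
Total: 12 + 28 + 31 + 30 + 31 + 30 + 31 + 31 + 30 + 31 + 30 + 31 + 31 + 29 + 31 + 30 + 31 + 30 + 31 + 31 + 30 + 31 + 30 + 31 + 31 + 28 + 31 + 30 + 31 + 23 = 886.

886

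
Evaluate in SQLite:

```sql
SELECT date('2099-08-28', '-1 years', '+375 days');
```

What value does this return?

Adding -1 year to 2099-08-28 gives 2098-08-28.
Applying '+375 days' to 2098-08-28: counting 375 days forward gives 2099-09-07.

2099-09-07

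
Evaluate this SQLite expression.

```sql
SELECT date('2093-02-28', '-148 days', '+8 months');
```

2093-06-03

Applying '-148 days' to 2093-02-28: counting 148 days back gives 2092-10-03.
Adding +8 months to 2092-10-03 gives 2093-06-03.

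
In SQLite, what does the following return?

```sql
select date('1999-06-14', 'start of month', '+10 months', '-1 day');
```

2000-03-31

`start of month` rewinds 1999-06-14 to 1999-06-01.
Adding +10 months to 1999-06-01 gives 2000-04-01.
Going back 1 day from 2000-04-01 reaches 2000-03-31 (last day of March, 31 days).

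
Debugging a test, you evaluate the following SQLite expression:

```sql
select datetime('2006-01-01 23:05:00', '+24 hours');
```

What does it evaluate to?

2006-01-02 23:05:00

+24 hours from 2006-01-01 23:05:00 is 2006-01-02 23:05:00 (crosses midnight).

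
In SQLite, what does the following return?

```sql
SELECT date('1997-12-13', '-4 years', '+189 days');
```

1994-06-20

Adding -4 years to 1997-12-13 gives 1993-12-13.
Applying '+189 days' to 1993-12-13: counting 189 days forward gives 1994-06-20.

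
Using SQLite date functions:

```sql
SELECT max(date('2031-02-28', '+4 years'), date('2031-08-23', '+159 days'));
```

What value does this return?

2035-02-28

date('2031-02-28', '+4 years') → 2035-02-28.
date('2031-08-23', '+159 days') → 2032-01-29.
Later of the two is 2035-02-28.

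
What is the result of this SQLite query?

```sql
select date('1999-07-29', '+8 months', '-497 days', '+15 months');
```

Adding +8 months to 1999-07-29 gives 2000-03-29.
Applying '-497 days' to 2000-03-29: counting 497 days back gives 1998-11-18.
Adding +15 months to 1998-11-18 gives 2000-02-18.

2000-02-18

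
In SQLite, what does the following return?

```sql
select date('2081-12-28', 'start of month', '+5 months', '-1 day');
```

2082-04-30

`start of month` rewinds 2081-12-28 to 2081-12-01.
Adding +5 months to 2081-12-01 gives 2082-05-01.
Going back 1 day from 2082-05-01 reaches 2082-04-30 (last day of April, 30 days).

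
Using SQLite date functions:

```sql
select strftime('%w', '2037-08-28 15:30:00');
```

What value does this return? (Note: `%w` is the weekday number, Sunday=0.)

5

2037-08-28 is a Friday; with Sunday=0 that is 5.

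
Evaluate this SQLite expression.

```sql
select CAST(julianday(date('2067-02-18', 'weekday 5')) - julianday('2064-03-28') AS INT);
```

`weekday 5` advances to the next Friday; 2067-02-18 is already a Friday, so it stays at 2067-02-18.
3 days remain in March 2064 after the 28th (31 − 28).
Full months from April 2064 through January 2067 contribute their day counts.
Then 18 days into February 2067.
Total: 3 + 30 + 31 + 30 + 31 + 31 + 30 + 31 + 30 + 31 + 31 + 28 + 31 + 30 + 31 + 30 + 31 + 31 + 30 + 31 + 30 + 31 + 31 + 28 + 31 + 30 + 31 + 30 + 31 + 31 + 30 + 31 + 30 + 31 + 31 + 18 = 1057.

1057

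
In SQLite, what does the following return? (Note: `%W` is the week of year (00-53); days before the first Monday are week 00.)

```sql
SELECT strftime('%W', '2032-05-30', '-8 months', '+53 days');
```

First apply '-8 months', '+53 days': 2032-05-30 → 2031-11-22.
2031-11-22 is a Saturday. SQLite's %W counts Mondays since the year started; the result is 46.

46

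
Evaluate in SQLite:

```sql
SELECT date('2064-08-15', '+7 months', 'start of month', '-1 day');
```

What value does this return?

2065-02-28

Adding +7 months to 2064-08-15 gives 2065-03-15.
`start of month` rewinds 2065-03-15 to 2065-03-01.
Going back 1 day from 2065-03-01 reaches 2065-02-28 (last day of February, 28 days).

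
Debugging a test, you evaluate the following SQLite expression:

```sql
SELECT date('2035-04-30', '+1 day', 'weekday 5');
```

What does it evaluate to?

2035-05-04

April 2035 has 30 days; 0 remain after the 30th, so 1 days reach 2035-05-01.
`weekday 5` advances to the next Friday; 2035-05-01 is a Tuesday, so it moves forward to 2035-05-04.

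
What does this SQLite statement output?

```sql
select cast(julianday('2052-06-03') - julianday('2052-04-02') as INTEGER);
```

28 days remain in April 2052 after the 2nd (30 − 2).
May 2052: 31 days.
Then 3 days into June 2052.
Total: 28 + 31 + 3 = 62.

62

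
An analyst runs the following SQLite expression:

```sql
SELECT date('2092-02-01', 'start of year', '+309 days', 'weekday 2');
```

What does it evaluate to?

2092-11-11

`start of year` rewinds 2092-02-01 to 2092-01-01.
Applying '+309 days' to 2092-01-01: counting 309 days forward gives 2092-11-05.
`weekday 2` advances to the next Tuesday; 2092-11-05 is a Wednesday, so it moves forward to 2092-11-11.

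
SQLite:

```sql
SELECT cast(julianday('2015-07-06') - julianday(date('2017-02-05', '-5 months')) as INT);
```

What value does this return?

-427

Adding -5 months to 2017-02-05 gives 2016-09-05.
25 days remain in July 2015 after the 6th (31 − 6).
Full months from August 2015 through August 2016 contribute their day counts.
Then 5 days into September 2016.
Total: 25 + 31 + 30 + 31 + 30 + 31 + 31 + 29 + 31 + 30 + 31 + 30 + 31 + 31 + 5 = 427.
The subtraction is earlier − later, so the result is −427 → -427.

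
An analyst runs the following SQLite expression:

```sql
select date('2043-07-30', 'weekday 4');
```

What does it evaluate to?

2043-07-30

`weekday 4` advances to the next Thursday; 2043-07-30 is already a Thursday, so it stays at 2043-07-30.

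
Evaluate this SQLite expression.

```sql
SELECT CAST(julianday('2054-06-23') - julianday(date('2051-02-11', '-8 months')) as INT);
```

1473

Adding -8 months to 2051-02-11 gives 2050-06-11.
19 days remain in June 2050 after the 11th (30 − 11).
Full months from July 2050 through May 2054 contribute their day counts.
Then 23 days into June 2054.
Total: 19 + 31 + 31 + 30 + 31 + 30 + 31 + 31 + 28 + 31 + 30 + 31 + 30 + 31 + 31 + 30 + 31 + 30 + 31 + 31 + 29 + 31 + 30 + 31 + 30 + 31 + 31 + 30 + 31 + 30 + 31 + 31 + 28 + 31 + 30 + 31 + 30 + 31 + 31 + 30 + 31 + 30 + 31 + 31 + 28 + 31 + 30 + 31 + 23 = 1473.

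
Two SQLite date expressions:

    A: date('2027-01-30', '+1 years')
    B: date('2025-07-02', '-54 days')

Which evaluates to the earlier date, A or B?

A = 2028-01-30.
B = 2025-05-09.
B is earlier.

B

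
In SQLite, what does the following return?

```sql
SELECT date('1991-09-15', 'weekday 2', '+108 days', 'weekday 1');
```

`weekday 2` advances to the next Tuesday; 1991-09-15 is a Sunday, so it moves forward to 1991-09-17.
Applying '+108 days' to 1991-09-17: counting 108 days forward gives 1992-01-03.
`weekday 1` advances to the next Monday; 1992-01-03 is a Friday, so it moves forward to 1992-01-06.

1992-01-06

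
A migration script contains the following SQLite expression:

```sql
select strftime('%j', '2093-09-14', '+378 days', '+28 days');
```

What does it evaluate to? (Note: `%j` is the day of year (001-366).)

First apply '+378 days', '+28 days': 2093-09-14 → 2094-10-25.
Day-of-year for 2094-10-25: days since 2094-01-01 inclusive = 298, zero-padded to 298.

298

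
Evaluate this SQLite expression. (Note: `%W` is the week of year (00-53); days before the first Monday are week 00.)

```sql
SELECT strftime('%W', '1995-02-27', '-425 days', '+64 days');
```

09

First apply '-425 days', '+64 days': 1995-02-27 → 1994-03-03.
1994-03-03 is a Thursday. SQLite's %W counts Mondays since the year started; the result is 09.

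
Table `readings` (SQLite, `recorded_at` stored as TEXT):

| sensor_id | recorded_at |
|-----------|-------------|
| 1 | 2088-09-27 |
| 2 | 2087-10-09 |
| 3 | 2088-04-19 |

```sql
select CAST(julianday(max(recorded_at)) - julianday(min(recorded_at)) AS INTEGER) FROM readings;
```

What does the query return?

MIN = 2087-10-09, MAX = 2088-09-27.
22 days remain in October 2087 after the 9th (31 − 9).
Full months from November 2087 through August 2088 contribute their day counts.
Then 27 days into September 2088.
Total: 22 + 30 + 31 + 31 + 29 + 31 + 30 + 31 + 30 + 31 + 31 + 27 = 354.

354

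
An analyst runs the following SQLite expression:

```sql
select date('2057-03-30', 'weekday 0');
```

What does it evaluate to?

2057-04-01

`weekday 0` advances to the next Sunday; 2057-03-30 is a Friday, so it moves forward to 2057-04-01.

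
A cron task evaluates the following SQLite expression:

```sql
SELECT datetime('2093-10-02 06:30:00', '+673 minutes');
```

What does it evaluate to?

2093-10-02 17:43:00

673 minutes = 11h 13m; +673 minutes from 2093-10-02 06:30:00 is 2093-10-02 17:43:00.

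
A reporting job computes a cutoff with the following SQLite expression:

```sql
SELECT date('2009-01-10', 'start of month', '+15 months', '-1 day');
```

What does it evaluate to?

`start of month` rewinds 2009-01-10 to 2009-01-01.
Adding +15 months to 2009-01-01 gives 2010-04-01.
Going back 1 day from 2010-04-01 reaches 2010-03-31 (last day of March, 31 days).

2010-03-31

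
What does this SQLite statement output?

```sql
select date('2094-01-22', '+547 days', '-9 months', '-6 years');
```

2088-10-23

Applying '+547 days' to 2094-01-22: counting 547 days forward gives 2095-07-23.
Adding -9 months to 2095-07-23 gives 2094-10-23.
Adding -6 years to 2094-10-23 gives 2088-10-23.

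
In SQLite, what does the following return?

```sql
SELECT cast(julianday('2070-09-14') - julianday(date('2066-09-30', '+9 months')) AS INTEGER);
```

Adding +9 months to 2066-09-30 gives 2067-06-30.
0 days remain in June 2067 after the 30th (30 − 30).
Full months from July 2067 through August 2070 contribute their day counts.
Then 14 days into September 2070.
Total: 0 + 31 + 31 + 30 + 31 + 30 + 31 + 31 + 29 + 31 + 30 + 31 + 30 + 31 + 31 + 30 + 31 + 30 + 31 + 31 + 28 + 31 + 30 + 31 + 30 + 31 + 31 + 30 + 31 + 30 + 31 + 31 + 28 + 31 + 30 + 31 + 30 + 31 + 31 + 14 = 1172.

1172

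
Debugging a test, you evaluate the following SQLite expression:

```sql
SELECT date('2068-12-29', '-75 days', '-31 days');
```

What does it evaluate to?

Applying '-75 days' to 2068-12-29: counting 75 days back gives 2068-10-15.
Going back 15 days from 2068-10-15 reaches 2068-09-30 (last day of September, 30 days).
Going back 16 days within September lands on 2068-09-14.

2068-09-14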